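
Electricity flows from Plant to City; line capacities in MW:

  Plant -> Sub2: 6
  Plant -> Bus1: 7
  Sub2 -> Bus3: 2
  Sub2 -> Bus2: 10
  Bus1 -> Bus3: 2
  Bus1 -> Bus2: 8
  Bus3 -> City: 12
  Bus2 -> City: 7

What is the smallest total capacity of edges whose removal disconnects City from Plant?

Augment Plant→Sub2→Bus3→City: bottleneck 2, flow now 2.
Augment Plant→Sub2→Bus2→City: bottleneck 4, flow now 6.
Augment Plant→Bus1→Bus3→City: bottleneck 2, flow now 8.
Augment Plant→Bus1→Bus2→City: bottleneck 3, flow now 11.
No augmenting path remains; maximum flow = 11.
By max-flow min-cut, the minimum cut capacity equals the max flow.
In the residual graph, reachable from Plant: {Plant, Sub2, Bus1, Bus2}.
Min-cut edges: Sub2→Bus3 (2), Bus1→Bus3 (2), Bus2→City (7); capacity 2 + 2 + 7 = 11.

11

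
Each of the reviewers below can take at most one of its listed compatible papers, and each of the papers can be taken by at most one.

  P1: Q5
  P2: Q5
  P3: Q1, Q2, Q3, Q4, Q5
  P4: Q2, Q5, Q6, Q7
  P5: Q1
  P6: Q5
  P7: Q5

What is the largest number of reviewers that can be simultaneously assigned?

4

Unit-capacity flow: source→left, listed edges, right→sink; max matching = max flow.
Augmenting path P1→Q5 (+1); matched 1.
Augmenting path P3→Q1 (+1); matched 2.
Augmenting path P4→Q2 (+1); matched 3.
Augmenting path P5→Q1→P3→Q3 (+1); matched 4.
No augmenting path remains; maximum matching = 4.
König certificate: {P3, P4, P5, Q5} is a vertex cover of size 4 (every listed pair touches it), so no matching can be larger.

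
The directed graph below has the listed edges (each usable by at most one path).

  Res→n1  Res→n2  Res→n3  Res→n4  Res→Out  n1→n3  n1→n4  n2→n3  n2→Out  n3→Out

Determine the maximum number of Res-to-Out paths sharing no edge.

Assign every edge capacity 1; by Menger, the answer equals the max flow.
Path Res→Out (+1); total 1.
Path Res→n2→Out (+1); total 2.
Path Res→n3→Out (+1); total 3.
No residual Res→Out path; max flow = 3.
Certifying cut of size 3: {Res→Out, Res→n2, n3→Out}.

3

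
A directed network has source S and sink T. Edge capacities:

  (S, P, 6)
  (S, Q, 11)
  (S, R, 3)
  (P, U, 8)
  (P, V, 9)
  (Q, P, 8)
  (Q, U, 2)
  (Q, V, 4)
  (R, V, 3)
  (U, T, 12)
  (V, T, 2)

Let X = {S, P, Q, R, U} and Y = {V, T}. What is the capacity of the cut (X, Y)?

Edges leaving {S, P, Q, R, U}: P→V (9), Q→V (4), R→V (3), U→T (12).
Cut capacity = 9 + 4 + 3 + 12 = 28.

28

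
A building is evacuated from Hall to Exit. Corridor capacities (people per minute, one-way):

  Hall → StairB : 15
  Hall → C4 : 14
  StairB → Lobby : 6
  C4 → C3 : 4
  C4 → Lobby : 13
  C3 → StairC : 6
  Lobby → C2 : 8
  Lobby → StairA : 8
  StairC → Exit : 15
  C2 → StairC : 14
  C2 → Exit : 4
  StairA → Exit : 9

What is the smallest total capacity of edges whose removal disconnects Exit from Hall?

Augment Hall→StairB→Lobby→C2→Exit: bottleneck 4, flow now 4.
Augment Hall→StairB→Lobby→StairA→Exit: bottleneck 2, flow now 6.
Augment Hall→C4→C3→StairC→Exit: bottleneck 4, flow now 10.
Augment Hall→C4→Lobby→StairA→Exit: bottleneck 6, flow now 16.
Augment Hall→C4→Lobby→C2→StairC→Exit: bottleneck 4, flow now 20.
No augmenting path remains; maximum flow = 20.
By max-flow min-cut, the minimum cut capacity equals the max flow.
In the residual graph, reachable from Hall: {Hall, StairB}.
Min-cut edges: Hall→C4 (14), StairB→Lobby (6); capacity 14 + 6 = 20.

20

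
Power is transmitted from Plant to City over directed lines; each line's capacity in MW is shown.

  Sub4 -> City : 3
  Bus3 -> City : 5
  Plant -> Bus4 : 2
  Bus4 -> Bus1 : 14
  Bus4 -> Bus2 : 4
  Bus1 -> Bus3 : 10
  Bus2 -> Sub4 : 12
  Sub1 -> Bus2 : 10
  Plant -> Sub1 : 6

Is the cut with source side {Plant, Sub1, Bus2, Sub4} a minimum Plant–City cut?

Yes — it is a minimum cut (capacity 5).

Given cut capacity: 2 + 3 = 5.
Augment Plant→Bus4→Bus1→Bus3→City: bottleneck 2, flow now 2.
Augment Plant→Sub1→Bus2→Sub4→City: bottleneck 3, flow now 5.
No augmenting path remains; maximum flow = 5.
Cut capacity 5 equals the max flow, so it is a minimum cut.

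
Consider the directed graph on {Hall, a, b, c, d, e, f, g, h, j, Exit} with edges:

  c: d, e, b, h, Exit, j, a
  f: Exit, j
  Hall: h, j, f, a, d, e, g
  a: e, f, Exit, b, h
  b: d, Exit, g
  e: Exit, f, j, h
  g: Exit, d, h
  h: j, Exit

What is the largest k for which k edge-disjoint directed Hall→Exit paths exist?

Assign every edge capacity 1; by Menger, the answer equals the max flow.
Path Hall→a→Exit (+1); total 1.
Path Hall→e→Exit (+1); total 2.
Path Hall→f→Exit (+1); total 3.
Path Hall→g→Exit (+1); total 4.
Path Hall→h→Exit (+1); total 5.
No residual Hall→Exit path; max flow = 5.
Certifying cut of size 5: {Hall→a, Hall→e, Hall→f, Hall→g, Hall→h}.

5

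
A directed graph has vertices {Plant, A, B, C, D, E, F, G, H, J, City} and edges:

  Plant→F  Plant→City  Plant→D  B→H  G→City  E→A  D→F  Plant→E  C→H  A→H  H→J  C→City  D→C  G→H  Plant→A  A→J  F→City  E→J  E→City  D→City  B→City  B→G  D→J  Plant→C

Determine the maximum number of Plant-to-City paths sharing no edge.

Assign every edge capacity 1; by Menger, the answer equals the max flow.
Path Plant→City (+1); total 1.
Path Plant→C→City (+1); total 2.
Path Plant→D→City (+1); total 3.
Path Plant→E→City (+1); total 4.
Path Plant→F→City (+1); total 5.
No residual Plant→City path; max flow = 5.
Certifying cut of size 5: {Plant→C, Plant→City, Plant→D, Plant→E, Plant→F}.

5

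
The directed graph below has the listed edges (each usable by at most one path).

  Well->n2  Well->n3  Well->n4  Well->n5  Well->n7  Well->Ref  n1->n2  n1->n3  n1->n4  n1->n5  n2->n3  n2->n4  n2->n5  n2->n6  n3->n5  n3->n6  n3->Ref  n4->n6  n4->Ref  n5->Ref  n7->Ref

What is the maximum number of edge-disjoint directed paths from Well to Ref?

Assign every edge capacity 1; by Menger, the answer equals the max flow.
Path Well→Ref (+1); total 1.
Path Well→n3→Ref (+1); total 2.
Path Well→n4→Ref (+1); total 3.
Path Well→n5→Ref (+1); total 4.
Path Well→n7→Ref (+1); total 5.
No residual Well→Ref path; max flow = 5.
Certifying cut of size 5: {Well→Ref, Well→n7, n3→Ref, n4→Ref, n5→Ref}.

5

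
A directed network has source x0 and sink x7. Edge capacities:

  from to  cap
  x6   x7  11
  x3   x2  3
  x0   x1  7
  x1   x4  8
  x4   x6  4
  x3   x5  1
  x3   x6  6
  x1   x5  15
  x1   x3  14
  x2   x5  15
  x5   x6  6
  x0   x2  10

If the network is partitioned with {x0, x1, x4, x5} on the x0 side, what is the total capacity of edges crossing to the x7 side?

Edges leaving {x0, x1, x4, x5}: x0→x2 (10), x1→x3 (14), x4→x6 (4), x5→x6 (6).
Cut capacity = 10 + 14 + 4 + 6 = 34.

34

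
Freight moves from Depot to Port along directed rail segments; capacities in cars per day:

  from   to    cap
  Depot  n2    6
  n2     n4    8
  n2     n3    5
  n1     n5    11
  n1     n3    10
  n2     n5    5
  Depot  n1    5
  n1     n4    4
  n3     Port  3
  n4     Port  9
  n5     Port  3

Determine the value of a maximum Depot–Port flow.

11

Augment Depot→n1→n3→Port: bottleneck 3, flow now 3.
Augment Depot→n1→n4→Port: bottleneck 2, flow now 5.
Augment Depot→n2→n4→Port: bottleneck 6, flow now 11.
No augmenting path remains; maximum flow = 11.
In the residual graph, reachable from Depot: {Depot}.
Min-cut edges: Depot→n1 (5), Depot→n2 (6); capacity 5 + 6 = 11.
This cut is saturated, so no flow can exceed 11.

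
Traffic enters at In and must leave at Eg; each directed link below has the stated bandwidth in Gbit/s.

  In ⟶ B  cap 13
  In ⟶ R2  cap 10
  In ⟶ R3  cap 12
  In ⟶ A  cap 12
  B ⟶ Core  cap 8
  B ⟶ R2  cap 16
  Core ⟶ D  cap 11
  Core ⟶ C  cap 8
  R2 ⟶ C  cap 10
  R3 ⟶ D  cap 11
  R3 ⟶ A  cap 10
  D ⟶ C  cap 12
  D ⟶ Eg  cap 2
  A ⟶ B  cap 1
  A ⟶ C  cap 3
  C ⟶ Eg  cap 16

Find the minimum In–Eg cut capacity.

Augment In→R2→C→Eg: bottleneck 10, flow now 10.
Augment In→R3→D→Eg: bottleneck 2, flow now 12.
Augment In→A→C→Eg: bottleneck 3, flow now 15.
Augment In→B→Core→C→Eg: bottleneck 3, flow now 18.
No augmenting path remains; maximum flow = 18.
By max-flow min-cut, the minimum cut capacity equals the max flow.
In the residual graph, reachable from In: {In, B, Core, R2, R3, D, A, C}.
Min-cut edges: D→Eg (2), C→Eg (16); capacity 2 + 16 = 18.

18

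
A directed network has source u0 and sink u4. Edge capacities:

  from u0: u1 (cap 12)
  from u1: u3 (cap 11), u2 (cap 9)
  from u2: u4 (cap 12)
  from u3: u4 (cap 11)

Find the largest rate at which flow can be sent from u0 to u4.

12

Augment u0→u1→u2→u4: bottleneck 9, flow now 9.
Augment u0→u1→u3→u4: bottleneck 3, flow now 12.
No augmenting path remains; maximum flow = 12.
In the residual graph, reachable from u0: {u0}.
Min-cut edges: u0→u1 (12); capacity 12 = 12.
This cut is saturated, so no flow can exceed 12.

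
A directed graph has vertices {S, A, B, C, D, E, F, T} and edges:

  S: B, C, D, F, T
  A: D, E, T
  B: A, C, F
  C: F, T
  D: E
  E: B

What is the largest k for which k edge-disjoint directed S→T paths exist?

3

Assign every edge capacity 1; by Menger, the answer equals the max flow.
Path S→T (+1); total 1.
Path S→C→T (+1); total 2.
Path S→B→A→T (+1); total 3.
No residual S→T path; max flow = 3.
Certifying cut of size 3: {B→A, C→T, S→T}.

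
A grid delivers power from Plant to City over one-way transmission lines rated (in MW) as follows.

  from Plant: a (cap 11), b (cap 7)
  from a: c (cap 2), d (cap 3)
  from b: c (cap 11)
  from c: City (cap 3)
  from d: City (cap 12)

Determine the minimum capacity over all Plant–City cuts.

Augment Plant→a→c→City: bottleneck 2, flow now 2.
Augment Plant→a→d→City: bottleneck 3, flow now 5.
Augment Plant→b→c→City: bottleneck 1, flow now 6.
No augmenting path remains; maximum flow = 6.
By max-flow min-cut, the minimum cut capacity equals the max flow.
In the residual graph, reachable from Plant: {Plant, a, b, c}.
Min-cut edges: a→d (3), c→City (3); capacity 3 + 3 = 6.

6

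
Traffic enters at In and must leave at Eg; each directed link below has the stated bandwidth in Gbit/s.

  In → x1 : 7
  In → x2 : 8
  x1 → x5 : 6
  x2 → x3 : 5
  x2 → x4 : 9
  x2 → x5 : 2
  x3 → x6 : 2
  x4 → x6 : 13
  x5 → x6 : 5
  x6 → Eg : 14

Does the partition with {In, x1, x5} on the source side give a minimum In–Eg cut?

Yes — it is a minimum cut (capacity 13).

Given cut capacity: 8 + 5 = 13.
Augment In→x1→x5→x6→Eg: bottleneck 5, flow now 5.
Augment In→x2→x3→x6→Eg: bottleneck 2, flow now 7.
Augment In→x2→x4→x6→Eg: bottleneck 6, flow now 13.
No augmenting path remains; maximum flow = 13.
Cut capacity 13 equals the max flow, so it is a minimum cut.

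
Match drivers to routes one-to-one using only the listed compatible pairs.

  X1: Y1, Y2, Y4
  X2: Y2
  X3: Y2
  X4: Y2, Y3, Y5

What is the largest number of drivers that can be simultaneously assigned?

Unit-capacity flow: source→left, listed edges, right→sink; max matching = max flow.
Augmenting path X1→Y1 (+1); matched 1.
Augmenting path X2→Y2 (+1); matched 2.
Augmenting path X4→Y3 (+1); matched 3.
No augmenting path remains; maximum matching = 3.
König certificate: {X1, X4, Y2} is a vertex cover of size 3 (every listed pair touches it), so no matching can be larger.

3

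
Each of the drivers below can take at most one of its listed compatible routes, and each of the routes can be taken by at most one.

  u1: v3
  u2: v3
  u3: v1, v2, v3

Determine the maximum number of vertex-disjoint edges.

Unit-capacity flow: source→left, listed edges, right→sink; max matching = max flow.
Augmenting path u1→v3 (+1); matched 1.
Augmenting path u3→v1 (+1); matched 2.
No augmenting path remains; maximum matching = 2.
König certificate: {u3, v3} is a vertex cover of size 2 (every listed pair touches it), so no matching can be larger.

2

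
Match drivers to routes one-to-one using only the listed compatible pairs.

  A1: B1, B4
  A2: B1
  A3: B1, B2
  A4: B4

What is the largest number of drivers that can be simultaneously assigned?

3

Unit-capacity flow: source→left, listed edges, right→sink; max matching = max flow.
Augmenting path A1→B1 (+1); matched 1.
Augmenting path A3→B2 (+1); matched 2.
Augmenting path A4→B4 (+1); matched 3.
No augmenting path remains; maximum matching = 3.
König certificate: {A3, B1, B4} is a vertex cover of size 3 (every listed pair touches it), so no matching can be larger.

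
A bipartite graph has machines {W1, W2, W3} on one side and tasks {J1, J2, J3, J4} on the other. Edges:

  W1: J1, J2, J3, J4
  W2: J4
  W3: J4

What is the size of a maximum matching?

2

Unit-capacity flow: source→left, listed edges, right→sink; max matching = max flow.
Augmenting path W1→J1 (+1); matched 1.
Augmenting path W2→J4 (+1); matched 2.
No augmenting path remains; maximum matching = 2.
König certificate: {W1, J4} is a vertex cover of size 2 (every listed pair touches it), so no matching can be larger.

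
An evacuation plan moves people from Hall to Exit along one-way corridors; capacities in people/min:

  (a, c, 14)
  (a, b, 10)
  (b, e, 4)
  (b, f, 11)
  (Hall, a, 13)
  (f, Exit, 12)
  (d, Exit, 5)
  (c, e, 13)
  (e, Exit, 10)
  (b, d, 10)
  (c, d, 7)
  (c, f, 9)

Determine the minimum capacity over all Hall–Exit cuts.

Augment Hall→a→b→d→Exit: bottleneck 5, flow now 5.
Augment Hall→a→b→e→Exit: bottleneck 4, flow now 9.
Augment Hall→a→b→f→Exit: bottleneck 1, flow now 10.
Augment Hall→a→c→e→Exit: bottleneck 3, flow now 13.
No augmenting path remains; maximum flow = 13.
By max-flow min-cut, the minimum cut capacity equals the max flow.
In the residual graph, reachable from Hall: {Hall}.
Min-cut edges: Hall→a (13); capacity 13 = 13.

13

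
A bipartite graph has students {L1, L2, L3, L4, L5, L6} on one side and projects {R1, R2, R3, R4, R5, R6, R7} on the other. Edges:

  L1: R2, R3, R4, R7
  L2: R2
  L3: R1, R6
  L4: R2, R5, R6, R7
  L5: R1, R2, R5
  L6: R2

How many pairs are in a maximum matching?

5

Unit-capacity flow: source→left, listed edges, right→sink; max matching = max flow.
Augmenting path L1→R2 (+1); matched 1.
Augmenting path L3→R1 (+1); matched 2.
Augmenting path L4→R5 (+1); matched 3.
Augmenting path L2→R2→L1→R3 (+1); matched 4.
Augmenting path L5→R1→L3→R6 (+1); matched 5.
No augmenting path remains; maximum matching = 5.
König certificate: {L1, L3, L4, L5, R2} is a vertex cover of size 5 (every listed pair touches it), so no matching can be larger.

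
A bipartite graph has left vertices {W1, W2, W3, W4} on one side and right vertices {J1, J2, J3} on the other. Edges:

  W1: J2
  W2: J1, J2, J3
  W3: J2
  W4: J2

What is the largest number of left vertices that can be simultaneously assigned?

Unit-capacity flow: source→left, listed edges, right→sink; max matching = max flow.
Augmenting path W1→J2 (+1); matched 1.
Augmenting path W2→J1 (+1); matched 2.
No augmenting path remains; maximum matching = 2.
König certificate: {W2, J2} is a vertex cover of size 2 (every listed pair touches it), so no matching can be larger.

2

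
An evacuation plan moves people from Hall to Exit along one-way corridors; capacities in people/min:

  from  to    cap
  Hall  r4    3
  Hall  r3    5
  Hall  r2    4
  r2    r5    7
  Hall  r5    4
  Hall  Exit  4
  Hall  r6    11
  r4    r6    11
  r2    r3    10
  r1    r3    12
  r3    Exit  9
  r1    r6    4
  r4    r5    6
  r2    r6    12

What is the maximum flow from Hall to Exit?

Augment Hall→Exit: bottleneck 4, flow now 4.
Augment Hall→r3→Exit: bottleneck 5, flow now 9.
Augment Hall→r2→r3→Exit: bottleneck 4, flow now 13.
No augmenting path remains; maximum flow = 13.
In the residual graph, reachable from Hall: {Hall, r4, r5, r6}.
Min-cut edges: Hall→r2 (4), Hall→r3 (5), Hall→Exit (4); capacity 4 + 5 + 4 = 13.
This cut is saturated, so no flow can exceed 13.

13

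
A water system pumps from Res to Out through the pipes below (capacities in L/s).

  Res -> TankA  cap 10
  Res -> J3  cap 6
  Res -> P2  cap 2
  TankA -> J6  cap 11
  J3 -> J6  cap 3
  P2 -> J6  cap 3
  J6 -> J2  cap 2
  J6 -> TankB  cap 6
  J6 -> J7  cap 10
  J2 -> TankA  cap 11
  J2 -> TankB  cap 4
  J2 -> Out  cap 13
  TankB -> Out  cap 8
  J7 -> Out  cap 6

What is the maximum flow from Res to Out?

14

Augment Res→TankA→J6→J2→Out: bottleneck 2, flow now 2.
Augment Res→TankA→J6→TankB→Out: bottleneck 6, flow now 8.
Augment Res→TankA→J6→J7→Out: bottleneck 2, flow now 10.
Augment Res→J3→J6→J7→Out: bottleneck 3, flow now 13.
Augment Res→P2→J6→J7→Out: bottleneck 1, flow now 14.
No augmenting path remains; maximum flow = 14.
In the residual graph, reachable from Res: {Res, TankA, J3, P2, J6, J7}.
Min-cut edges: J6→J2 (2), J6→TankB (6), J7→Out (6); capacity 2 + 6 + 6 = 14.
This cut is saturated, so no flow can exceed 14.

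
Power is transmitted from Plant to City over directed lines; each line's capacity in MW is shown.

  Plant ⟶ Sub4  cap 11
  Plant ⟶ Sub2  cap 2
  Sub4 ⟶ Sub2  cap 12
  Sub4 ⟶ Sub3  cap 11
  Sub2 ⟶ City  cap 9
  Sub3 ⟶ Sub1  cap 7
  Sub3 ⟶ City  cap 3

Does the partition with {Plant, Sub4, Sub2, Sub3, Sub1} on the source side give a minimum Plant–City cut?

Given cut capacity: 9 + 3 = 12.
Augment Plant→Sub2→City: bottleneck 2, flow now 2.
Augment Plant→Sub4→Sub2→City: bottleneck 7, flow now 9.
Augment Plant→Sub4→Sub3→City: bottleneck 3, flow now 12.
No augmenting path remains; maximum flow = 12.
Cut capacity 12 equals the max flow, so it is a minimum cut.

Yes — it is a minimum cut (capacity 12).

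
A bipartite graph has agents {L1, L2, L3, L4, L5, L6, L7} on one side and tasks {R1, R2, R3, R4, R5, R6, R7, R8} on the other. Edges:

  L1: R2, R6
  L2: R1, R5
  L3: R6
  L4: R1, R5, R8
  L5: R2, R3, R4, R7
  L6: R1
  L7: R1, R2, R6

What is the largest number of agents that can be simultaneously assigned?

Unit-capacity flow: source→left, listed edges, right→sink; max matching = max flow.
Augmenting path L1→R2 (+1); matched 1.
Augmenting path L2→R1 (+1); matched 2.
Augmenting path L3→R6 (+1); matched 3.
Augmenting path L4→R5 (+1); matched 4.
Augmenting path L5→R3 (+1); matched 5.
Augmenting path L6→R1→L2→R5→L4→R8 (+1); matched 6.
No augmenting path remains; maximum matching = 6.
König certificate: {L2, L4, L5, R1, R2, R6} is a vertex cover of size 6 (every listed pair touches it), so no matching can be larger.

6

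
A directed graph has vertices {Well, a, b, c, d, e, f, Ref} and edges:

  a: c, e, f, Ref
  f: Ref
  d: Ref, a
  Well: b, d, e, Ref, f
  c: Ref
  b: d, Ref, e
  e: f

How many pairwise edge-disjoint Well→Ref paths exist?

Assign every edge capacity 1; by Menger, the answer equals the max flow.
Path Well→Ref (+1); total 1.
Path Well→b→Ref (+1); total 2.
Path Well→d→Ref (+1); total 3.
Path Well→f→Ref (+1); total 4.
No residual Well→Ref path; max flow = 4.
Certifying cut of size 4: {Well→Ref, Well→b, Well→d, f→Ref}.

4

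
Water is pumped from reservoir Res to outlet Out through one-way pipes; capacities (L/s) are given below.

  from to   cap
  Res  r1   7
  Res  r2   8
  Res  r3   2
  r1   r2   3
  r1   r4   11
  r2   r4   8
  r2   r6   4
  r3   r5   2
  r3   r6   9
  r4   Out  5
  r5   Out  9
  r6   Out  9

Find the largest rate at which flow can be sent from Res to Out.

11

Augment Res→r1→r4→Out: bottleneck 5, flow now 5.
Augment Res→r2→r6→Out: bottleneck 4, flow now 9.
Augment Res→r3→r5→Out: bottleneck 2, flow now 11.
No augmenting path remains; maximum flow = 11.
In the residual graph, reachable from Res: {Res, r1, r2, r4}.
Min-cut edges: Res→r3 (2), r2→r6 (4), r4→Out (5); capacity 2 + 4 + 5 = 11.
This cut is saturated, so no flow can exceed 11.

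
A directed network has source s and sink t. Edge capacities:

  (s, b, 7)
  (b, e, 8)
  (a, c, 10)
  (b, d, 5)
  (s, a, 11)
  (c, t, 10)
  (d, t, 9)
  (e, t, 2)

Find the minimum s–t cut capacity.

Augment s→a→c→t: bottleneck 10, flow now 10.
Augment s→b→d→t: bottleneck 5, flow now 15.
Augment s→b→e→t: bottleneck 2, flow now 17.
No augmenting path remains; maximum flow = 17.
By max-flow min-cut, the minimum cut capacity equals the max flow.
In the residual graph, reachable from s: {s, a}.
Min-cut edges: s→b (7), a→c (10); capacity 7 + 10 = 17.

17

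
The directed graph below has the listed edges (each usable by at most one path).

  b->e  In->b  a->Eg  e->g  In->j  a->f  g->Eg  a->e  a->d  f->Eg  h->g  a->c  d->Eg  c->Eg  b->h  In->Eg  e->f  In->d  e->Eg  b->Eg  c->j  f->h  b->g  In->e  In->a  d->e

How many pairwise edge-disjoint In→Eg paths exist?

5

Assign every edge capacity 1; by Menger, the answer equals the max flow.
Path In→Eg (+1); total 1.
Path In→a→Eg (+1); total 2.
Path In→b→Eg (+1); total 3.
Path In→d→Eg (+1); total 4.
Path In→e→Eg (+1); total 5.
No residual In→Eg path; max flow = 5.
Certifying cut of size 5: {In→Eg, In→a, In→b, In→d, In→e}.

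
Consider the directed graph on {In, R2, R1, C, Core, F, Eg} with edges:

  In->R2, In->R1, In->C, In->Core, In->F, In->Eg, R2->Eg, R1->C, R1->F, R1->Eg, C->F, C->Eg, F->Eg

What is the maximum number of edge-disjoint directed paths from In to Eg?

Assign every edge capacity 1; by Menger, the answer equals the max flow.
Path In→Eg (+1); total 1.
Path In→R2→Eg (+1); total 2.
Path In→R1→Eg (+1); total 3.
Path In→C→Eg (+1); total 4.
Path In→F→Eg (+1); total 5.
No residual In→Eg path; max flow = 5.
Certifying cut of size 5: {In→C, In→Eg, In→F, In→R1, In→R2}.

5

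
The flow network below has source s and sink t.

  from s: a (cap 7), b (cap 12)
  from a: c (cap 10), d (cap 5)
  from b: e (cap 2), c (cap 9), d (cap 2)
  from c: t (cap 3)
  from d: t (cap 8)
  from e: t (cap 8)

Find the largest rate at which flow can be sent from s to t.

Augment s→a→c→t: bottleneck 3, flow now 3.
Augment s→a→d→t: bottleneck 4, flow now 7.
Augment s→b→d→t: bottleneck 2, flow now 9.
Augment s→b→e→t: bottleneck 2, flow now 11.
Augment s→b→c→a→d→t: bottleneck 1, flow now 12. (uses reverse residual edge)
No augmenting path remains; maximum flow = 12.
In the residual graph, reachable from s: {s, a, b, c}.
Min-cut edges: a→d (5), b→d (2), b→e (2), c→t (3); capacity 5 + 2 + 2 + 3 = 12.
This cut is saturated, so no flow can exceed 12.

12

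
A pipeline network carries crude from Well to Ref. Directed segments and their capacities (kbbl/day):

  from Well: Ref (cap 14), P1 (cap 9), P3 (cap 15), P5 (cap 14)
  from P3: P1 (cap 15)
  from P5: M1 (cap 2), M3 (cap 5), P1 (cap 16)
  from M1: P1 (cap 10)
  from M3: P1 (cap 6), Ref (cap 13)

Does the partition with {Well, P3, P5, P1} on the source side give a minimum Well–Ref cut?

Given cut capacity: 14 + 2 + 5 = 21.
Augment Well→Ref: bottleneck 14, flow now 14.
Augment Well→P5→M3→Ref: bottleneck 5, flow now 19.
No augmenting path remains; maximum flow = 19.
In the residual graph, reachable from Well: {Well, P3, P5, M1, P1}.
Min-cut edges: Well→Ref (14), P5→M3 (5); capacity 14 + 5 = 19.
Cut capacity 21 exceeds the max flow 19, so it is not minimum.

No — its capacity is 21, but the minimum cut has capacity 19.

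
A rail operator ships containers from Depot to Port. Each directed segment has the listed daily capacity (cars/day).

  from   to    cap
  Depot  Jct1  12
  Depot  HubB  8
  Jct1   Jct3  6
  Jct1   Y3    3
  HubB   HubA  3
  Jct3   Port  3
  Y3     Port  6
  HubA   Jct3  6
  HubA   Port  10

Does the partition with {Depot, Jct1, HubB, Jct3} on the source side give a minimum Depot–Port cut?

Yes — it is a minimum cut (capacity 9).

Given cut capacity: 3 + 3 + 3 = 9.
Augment Depot→Jct1→Jct3→Port: bottleneck 3, flow now 3.
Augment Depot→Jct1→Y3→Port: bottleneck 3, flow now 6.
Augment Depot→HubB→HubA→Port: bottleneck 3, flow now 9.
No augmenting path remains; maximum flow = 9.
Cut capacity 9 equals the max flow, so it is a minimum cut.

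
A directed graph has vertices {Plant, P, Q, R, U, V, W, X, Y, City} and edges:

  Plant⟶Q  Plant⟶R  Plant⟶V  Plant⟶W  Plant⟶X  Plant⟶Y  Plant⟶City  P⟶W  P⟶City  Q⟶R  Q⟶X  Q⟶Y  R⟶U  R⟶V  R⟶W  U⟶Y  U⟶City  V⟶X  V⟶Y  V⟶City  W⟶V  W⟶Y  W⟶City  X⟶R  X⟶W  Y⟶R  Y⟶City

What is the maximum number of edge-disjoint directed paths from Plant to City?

Assign every edge capacity 1; by Menger, the answer equals the max flow.
Path Plant→City (+1); total 1.
Path Plant→V→City (+1); total 2.
Path Plant→W→City (+1); total 3.
Path Plant→Y→City (+1); total 4.
Path Plant→R→U→City (+1); total 5.
No residual Plant→City path; max flow = 5.
Certifying cut of size 5: {Plant→City, R→U, V→City, W→City, Y→City}.

5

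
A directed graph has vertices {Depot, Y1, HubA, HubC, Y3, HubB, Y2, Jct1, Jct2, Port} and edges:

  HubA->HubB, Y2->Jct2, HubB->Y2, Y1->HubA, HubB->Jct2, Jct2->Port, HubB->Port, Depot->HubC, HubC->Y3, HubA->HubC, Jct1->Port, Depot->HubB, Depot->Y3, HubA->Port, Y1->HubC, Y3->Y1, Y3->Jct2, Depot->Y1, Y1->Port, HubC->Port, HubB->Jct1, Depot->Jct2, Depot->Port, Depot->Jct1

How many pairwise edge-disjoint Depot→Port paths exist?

7

Assign every edge capacity 1; by Menger, the answer equals the max flow.
Path Depot→Port (+1); total 1.
Path Depot→Y1→Port (+1); total 2.
Path Depot→HubC→Port (+1); total 3.
Path Depot→HubB→Port (+1); total 4.
Path Depot→Jct1→Port (+1); total 5.
Path Depot→Jct2→Port (+1); total 6.
Path Depot→Y3→Y1→HubA→Port (+1); total 7.
No residual Depot→Port path; max flow = 7.
Certifying cut of size 7: {Depot→HubB, Depot→HubC, Depot→Jct1, Depot→Jct2, Depot→Port, Depot→Y1, Depot→Y3}.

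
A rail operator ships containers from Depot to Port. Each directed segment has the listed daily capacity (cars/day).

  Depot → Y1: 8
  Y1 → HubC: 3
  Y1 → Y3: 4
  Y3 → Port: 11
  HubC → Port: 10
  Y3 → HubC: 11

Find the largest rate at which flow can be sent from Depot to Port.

Augment Depot→Y1→HubC→Port: bottleneck 3, flow now 3.
Augment Depot→Y1→Y3→Port: bottleneck 4, flow now 7.
No augmenting path remains; maximum flow = 7.
In the residual graph, reachable from Depot: {Depot, Y1}.
Min-cut edges: Y1→HubC (3), Y1→Y3 (4); capacity 3 + 4 = 7.
This cut is saturated, so no flow can exceed 7.

7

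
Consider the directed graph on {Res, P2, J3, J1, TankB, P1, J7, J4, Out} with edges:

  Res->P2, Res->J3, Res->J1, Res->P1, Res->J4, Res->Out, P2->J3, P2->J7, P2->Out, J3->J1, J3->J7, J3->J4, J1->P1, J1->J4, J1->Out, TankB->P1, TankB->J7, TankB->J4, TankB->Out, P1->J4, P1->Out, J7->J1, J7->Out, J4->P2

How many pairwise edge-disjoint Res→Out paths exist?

Assign every edge capacity 1; by Menger, the answer equals the max flow.
Path Res→Out (+1); total 1.
Path Res→P2→Out (+1); total 2.
Path Res→J1→Out (+1); total 3.
Path Res→P1→Out (+1); total 4.
Path Res→J3→J7→Out (+1); total 5.
No residual Res→Out path; max flow = 5.
Certifying cut of size 5: {J1→Out, J7→Out, P1→Out, P2→Out, Res→Out}.

5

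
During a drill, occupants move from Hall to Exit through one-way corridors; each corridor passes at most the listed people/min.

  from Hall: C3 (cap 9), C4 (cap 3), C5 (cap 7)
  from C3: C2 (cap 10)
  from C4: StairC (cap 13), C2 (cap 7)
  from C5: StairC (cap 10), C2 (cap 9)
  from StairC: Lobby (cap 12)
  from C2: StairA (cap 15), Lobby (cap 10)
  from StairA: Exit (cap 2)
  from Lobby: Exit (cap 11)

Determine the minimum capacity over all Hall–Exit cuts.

13

Augment Hall→C3→C2→StairA→Exit: bottleneck 2, flow now 2.
Augment Hall→C3→C2→Lobby→Exit: bottleneck 7, flow now 9.
Augment Hall→C4→StairC→Lobby→Exit: bottleneck 3, flow now 12.
Augment Hall→C5→StairC→Lobby→Exit: bottleneck 1, flow now 13.
No augmenting path remains; maximum flow = 13.
By max-flow min-cut, the minimum cut capacity equals the max flow.
In the residual graph, reachable from Hall: {Hall, C3, C4, C5, StairC, C2, StairA, Lobby}.
Min-cut edges: StairA→Exit (2), Lobby→Exit (11); capacity 2 + 11 = 13.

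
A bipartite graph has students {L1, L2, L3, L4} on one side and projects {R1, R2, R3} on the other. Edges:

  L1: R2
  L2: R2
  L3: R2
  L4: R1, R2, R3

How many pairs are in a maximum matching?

Unit-capacity flow: source→left, listed edges, right→sink; max matching = max flow.
Augmenting path L1→R2 (+1); matched 1.
Augmenting path L4→R1 (+1); matched 2.
No augmenting path remains; maximum matching = 2.
König certificate: {L4, R2} is a vertex cover of size 2 (every listed pair touches it), so no matching can be larger.

2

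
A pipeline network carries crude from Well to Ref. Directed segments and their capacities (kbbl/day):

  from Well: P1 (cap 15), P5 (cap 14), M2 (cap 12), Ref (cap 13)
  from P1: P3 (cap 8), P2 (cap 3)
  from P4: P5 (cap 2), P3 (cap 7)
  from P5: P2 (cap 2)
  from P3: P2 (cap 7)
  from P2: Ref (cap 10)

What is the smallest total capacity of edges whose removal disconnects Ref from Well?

Augment Well→Ref: bottleneck 13, flow now 13.
Augment Well→P1→P2→Ref: bottleneck 3, flow now 16.
Augment Well→P5→P2→Ref: bottleneck 2, flow now 18.
Augment Well→P1→P3→P2→Ref: bottleneck 5, flow now 23.
No augmenting path remains; maximum flow = 23.
By max-flow min-cut, the minimum cut capacity equals the max flow.
In the residual graph, reachable from Well: {Well, P1, P5, M2, P3, P2}.
Min-cut edges: Well→Ref (13), P2→Ref (10); capacity 13 + 10 = 23.

23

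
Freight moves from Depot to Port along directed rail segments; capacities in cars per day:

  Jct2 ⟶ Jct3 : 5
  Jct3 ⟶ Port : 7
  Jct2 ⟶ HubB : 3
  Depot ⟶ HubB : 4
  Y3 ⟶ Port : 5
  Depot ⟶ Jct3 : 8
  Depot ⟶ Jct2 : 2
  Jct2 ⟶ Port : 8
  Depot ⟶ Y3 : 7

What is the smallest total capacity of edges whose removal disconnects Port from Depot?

14

Augment Depot→Jct2→Port: bottleneck 2, flow now 2.
Augment Depot→Y3→Port: bottleneck 5, flow now 7.
Augment Depot→Jct3→Port: bottleneck 7, flow now 14.
No augmenting path remains; maximum flow = 14.
By max-flow min-cut, the minimum cut capacity equals the max flow.
In the residual graph, reachable from Depot: {Depot, Y3, HubB, Jct3}.
Min-cut edges: Depot→Jct2 (2), Y3→Port (5), Jct3→Port (7); capacity 2 + 5 + 7 = 14.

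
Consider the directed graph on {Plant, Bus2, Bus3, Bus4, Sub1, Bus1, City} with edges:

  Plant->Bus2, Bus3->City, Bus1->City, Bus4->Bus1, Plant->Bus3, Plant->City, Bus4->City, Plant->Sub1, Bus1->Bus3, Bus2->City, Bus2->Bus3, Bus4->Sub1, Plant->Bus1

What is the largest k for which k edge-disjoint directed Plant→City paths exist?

Assign every edge capacity 1; by Menger, the answer equals the max flow.
Path Plant→City (+1); total 1.
Path Plant→Bus2→City (+1); total 2.
Path Plant→Bus3→City (+1); total 3.
Path Plant→Bus1→City (+1); total 4.
No residual Plant→City path; max flow = 4.
Certifying cut of size 4: {Plant→Bus1, Plant→Bus2, Plant→Bus3, Plant→City}.

4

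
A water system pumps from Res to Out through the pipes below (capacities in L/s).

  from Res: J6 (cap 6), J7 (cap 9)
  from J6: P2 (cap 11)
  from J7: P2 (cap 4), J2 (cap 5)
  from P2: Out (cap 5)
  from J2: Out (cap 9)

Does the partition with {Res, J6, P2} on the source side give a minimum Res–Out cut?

Given cut capacity: 9 + 5 = 14.
Augment Res→J6→P2→Out: bottleneck 5, flow now 5.
Augment Res→J7→J2→Out: bottleneck 5, flow now 10.
No augmenting path remains; maximum flow = 10.
In the residual graph, reachable from Res: {Res, J6, J7, P2}.
Min-cut edges: J7→J2 (5), P2→Out (5); capacity 5 + 5 = 10.
Cut capacity 14 exceeds the max flow 10, so it is not minimum.

No — its capacity is 14, but the minimum cut has capacity 10.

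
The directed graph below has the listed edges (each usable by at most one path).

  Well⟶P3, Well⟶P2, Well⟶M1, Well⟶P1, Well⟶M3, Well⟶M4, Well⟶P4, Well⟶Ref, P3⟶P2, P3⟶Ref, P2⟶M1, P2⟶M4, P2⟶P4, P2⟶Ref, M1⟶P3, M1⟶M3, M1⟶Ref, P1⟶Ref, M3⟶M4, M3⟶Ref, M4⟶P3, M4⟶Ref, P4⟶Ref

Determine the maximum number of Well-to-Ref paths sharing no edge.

8

Assign every edge capacity 1; by Menger, the answer equals the max flow.
Path Well→Ref (+1); total 1.
Path Well→P3→Ref (+1); total 2.
Path Well→P2→Ref (+1); total 3.
Path Well→M1→Ref (+1); total 4.
Path Well→P1→Ref (+1); total 5.
Path Well→M3→Ref (+1); total 6.
Path Well→M4→Ref (+1); total 7.
Path Well→P4→Ref (+1); total 8.
No residual Well→Ref path; max flow = 8.
Certifying cut of size 8: {Well→M1, Well→M3, Well→M4, Well→P1, Well→P2, Well→P3, Well→P4, Well→Ref}.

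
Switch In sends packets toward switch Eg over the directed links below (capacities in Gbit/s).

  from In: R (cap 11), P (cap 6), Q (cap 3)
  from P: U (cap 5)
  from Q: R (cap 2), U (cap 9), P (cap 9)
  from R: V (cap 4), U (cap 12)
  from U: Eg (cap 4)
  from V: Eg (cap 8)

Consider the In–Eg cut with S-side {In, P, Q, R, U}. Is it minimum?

Yes — it is a minimum cut (capacity 8).

Given cut capacity: 4 + 4 = 8.
Augment In→P→U→Eg: bottleneck 4, flow now 4.
Augment In→R→V→Eg: bottleneck 4, flow now 8.
No augmenting path remains; maximum flow = 8.
Cut capacity 8 equals the max flow, so it is a minimum cut.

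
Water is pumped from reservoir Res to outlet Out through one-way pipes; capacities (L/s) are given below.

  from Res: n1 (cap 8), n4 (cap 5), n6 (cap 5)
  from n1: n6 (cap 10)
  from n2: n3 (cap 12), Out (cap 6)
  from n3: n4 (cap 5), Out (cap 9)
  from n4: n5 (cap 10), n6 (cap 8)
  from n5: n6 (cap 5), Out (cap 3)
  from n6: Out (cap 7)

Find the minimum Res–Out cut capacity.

Augment Res→n6→Out: bottleneck 5, flow now 5.
Augment Res→n1→n6→Out: bottleneck 2, flow now 7.
Augment Res→n4→n5→Out: bottleneck 3, flow now 10.
No augmenting path remains; maximum flow = 10.
By max-flow min-cut, the minimum cut capacity equals the max flow.
In the residual graph, reachable from Res: {Res, n1, n4, n5, n6}.
Min-cut edges: n5→Out (3), n6→Out (7); capacity 3 + 7 = 10.

10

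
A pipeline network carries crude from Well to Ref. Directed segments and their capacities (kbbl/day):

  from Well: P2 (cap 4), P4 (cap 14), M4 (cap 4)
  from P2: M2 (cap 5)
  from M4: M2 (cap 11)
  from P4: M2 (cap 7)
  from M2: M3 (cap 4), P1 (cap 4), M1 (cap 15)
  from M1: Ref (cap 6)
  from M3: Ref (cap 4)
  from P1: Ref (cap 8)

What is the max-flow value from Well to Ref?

14

Augment Well→P2→M2→M1→Ref: bottleneck 4, flow now 4.
Augment Well→M4→M2→M1→Ref: bottleneck 2, flow now 6.
Augment Well→M4→M2→M3→Ref: bottleneck 2, flow now 8.
Augment Well→P4→M2→M3→Ref: bottleneck 2, flow now 10.
Augment Well→P4→M2→P1→Ref: bottleneck 4, flow now 14.
No augmenting path remains; maximum flow = 14.
In the residual graph, reachable from Well: {Well, P2, M4, P4, M2, M1}.
Min-cut edges: M2→M3 (4), M2→P1 (4), M1→Ref (6); capacity 4 + 4 + 6 = 14.
This cut is saturated, so no flow can exceed 14.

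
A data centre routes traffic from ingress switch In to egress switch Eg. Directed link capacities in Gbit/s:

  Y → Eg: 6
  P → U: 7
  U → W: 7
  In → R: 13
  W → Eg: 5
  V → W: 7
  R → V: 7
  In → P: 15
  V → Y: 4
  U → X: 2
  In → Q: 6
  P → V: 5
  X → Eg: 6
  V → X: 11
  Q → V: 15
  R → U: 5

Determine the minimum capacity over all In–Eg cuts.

Augment In→P→U→W→Eg: bottleneck 5, flow now 5.
Augment In→P→U→X→Eg: bottleneck 2, flow now 7.
Augment In→P→V→X→Eg: bottleneck 4, flow now 11.
Augment In→P→V→Y→Eg: bottleneck 1, flow now 12.
Augment In→Q→V→Y→Eg: bottleneck 3, flow now 15.
No augmenting path remains; maximum flow = 15.
By max-flow min-cut, the minimum cut capacity equals the max flow.
In the residual graph, reachable from In: {In, P, Q, R, U, V, W, X}.
Min-cut edges: V→Y (4), W→Eg (5), X→Eg (6); capacity 4 + 5 + 6 = 15.

15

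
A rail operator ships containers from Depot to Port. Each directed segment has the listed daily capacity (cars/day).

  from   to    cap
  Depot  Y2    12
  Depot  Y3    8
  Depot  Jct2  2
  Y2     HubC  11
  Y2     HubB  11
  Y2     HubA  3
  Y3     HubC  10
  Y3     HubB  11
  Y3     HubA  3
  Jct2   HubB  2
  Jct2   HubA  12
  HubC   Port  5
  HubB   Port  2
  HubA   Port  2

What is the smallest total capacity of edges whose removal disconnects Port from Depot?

9

Augment Depot→Y2→HubC→Port: bottleneck 5, flow now 5.
Augment Depot→Y2→HubB→Port: bottleneck 2, flow now 7.
Augment Depot→Y2→HubA→Port: bottleneck 2, flow now 9.
No augmenting path remains; maximum flow = 9.
By max-flow min-cut, the minimum cut capacity equals the max flow.
In the residual graph, reachable from Depot: {Depot, Y2, Y3, Jct2, HubC, HubB, HubA}.
Min-cut edges: HubC→Port (5), HubB→Port (2), HubA→Port (2); capacity 5 + 2 + 2 = 9.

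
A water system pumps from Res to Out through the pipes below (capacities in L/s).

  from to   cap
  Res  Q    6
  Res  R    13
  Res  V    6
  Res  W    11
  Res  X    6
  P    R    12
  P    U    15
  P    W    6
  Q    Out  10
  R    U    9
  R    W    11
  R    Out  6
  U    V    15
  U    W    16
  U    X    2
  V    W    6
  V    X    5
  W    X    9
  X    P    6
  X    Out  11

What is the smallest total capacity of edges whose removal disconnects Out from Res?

Augment Res→Q→Out: bottleneck 6, flow now 6.
Augment Res→R→Out: bottleneck 6, flow now 12.
Augment Res→X→Out: bottleneck 6, flow now 18.
Augment Res→V→X→Out: bottleneck 5, flow now 23.
No augmenting path remains; maximum flow = 23.
By max-flow min-cut, the minimum cut capacity equals the max flow.
In the residual graph, reachable from Res: {Res, P, R, U, V, W, X}.
Min-cut edges: Res→Q (6), R→Out (6), X→Out (11); capacity 6 + 6 + 11 = 23.

23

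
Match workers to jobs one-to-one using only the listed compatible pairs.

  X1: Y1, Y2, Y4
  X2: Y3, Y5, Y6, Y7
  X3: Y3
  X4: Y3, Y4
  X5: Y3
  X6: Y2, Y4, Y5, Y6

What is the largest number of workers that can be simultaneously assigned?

Unit-capacity flow: source→left, listed edges, right→sink; max matching = max flow.
Augmenting path X1→Y1 (+1); matched 1.
Augmenting path X2→Y3 (+1); matched 2.
Augmenting path X4→Y4 (+1); matched 3.
Augmenting path X6→Y2 (+1); matched 4.
Augmenting path X3→Y3→X2→Y5 (+1); matched 5.
No augmenting path remains; maximum matching = 5.
König certificate: {X1, X2, X4, X6, Y3} is a vertex cover of size 5 (every listed pair touches it), so no matching can be larger.

5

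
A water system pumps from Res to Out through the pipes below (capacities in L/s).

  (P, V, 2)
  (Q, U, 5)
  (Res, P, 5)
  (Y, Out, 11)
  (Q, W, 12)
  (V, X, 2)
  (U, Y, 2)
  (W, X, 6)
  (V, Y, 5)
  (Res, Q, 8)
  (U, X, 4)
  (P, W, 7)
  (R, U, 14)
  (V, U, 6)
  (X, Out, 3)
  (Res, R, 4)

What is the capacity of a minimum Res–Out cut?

Augment Res→P→V→X→Out: bottleneck 2, flow now 2.
Augment Res→P→W→X→Out: bottleneck 1, flow now 3.
Augment Res→Q→U→Y→Out: bottleneck 2, flow now 5.
Augment Res→P→W→X→V→Y→Out: bottleneck 2, flow now 7. (uses reverse residual edge)
No augmenting path remains; maximum flow = 7.
By max-flow min-cut, the minimum cut capacity equals the max flow.
In the residual graph, reachable from Res: {Res, P, Q, R, U, W, X}.
Min-cut edges: P→V (2), U→Y (2), X→Out (3); capacity 2 + 2 + 3 = 7.

7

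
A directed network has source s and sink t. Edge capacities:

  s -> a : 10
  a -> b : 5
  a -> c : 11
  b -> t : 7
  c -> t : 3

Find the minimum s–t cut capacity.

8

Augment s→a→b→t: bottleneck 5, flow now 5.
Augment s→a→c→t: bottleneck 3, flow now 8.
No augmenting path remains; maximum flow = 8.
By max-flow min-cut, the minimum cut capacity equals the max flow.
In the residual graph, reachable from s: {s, a, c}.
Min-cut edges: a→b (5), c→t (3); capacity 5 + 3 = 8.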